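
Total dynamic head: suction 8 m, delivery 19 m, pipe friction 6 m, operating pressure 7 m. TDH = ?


TDH = Hs + Hd + hf + Hp = 8 + 19 + 6 + 7 = 40

40 m


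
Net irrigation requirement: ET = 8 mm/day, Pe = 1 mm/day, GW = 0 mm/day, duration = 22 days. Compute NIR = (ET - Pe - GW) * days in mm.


Daily deficit = ET - Pe - GW = 8 - 1 - 0 = 7 mm/day
NIR = 7 * 22 = 154 mm

154.0000 mm


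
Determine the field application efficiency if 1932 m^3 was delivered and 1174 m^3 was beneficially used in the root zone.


Ea = V_root / V_field * 100 = 1174 / 1932 * 100 = 60.7660%

60.7660 %


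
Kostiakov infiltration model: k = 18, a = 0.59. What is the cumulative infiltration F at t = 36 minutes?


F = k * t^a = 18 * 36^0.59
F = 18 * 8.283588

149.1046 mm


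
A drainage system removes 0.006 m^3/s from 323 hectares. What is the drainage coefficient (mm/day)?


DC = Q * 86400 / (A * 10000) * 1000
DC = 0.006 * 86400 / (323 * 10000) * 1000
DC = 518400.0000 / 3230000

0.1605 mm/day


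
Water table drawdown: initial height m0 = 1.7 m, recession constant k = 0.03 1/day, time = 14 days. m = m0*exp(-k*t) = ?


m = m0 * exp(-k*t)
m = 1.7 * exp(-0.03 * 14)
m = 1.7 * exp(-0.4200)

1.1170 m


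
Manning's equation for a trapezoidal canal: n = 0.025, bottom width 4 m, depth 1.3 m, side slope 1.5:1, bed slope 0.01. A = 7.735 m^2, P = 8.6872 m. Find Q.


R = A/P = 7.735/8.6872 = 0.890390
Q = (1/0.025) * 7.735 * 0.890390^(2/3) * 0.01^0.5

28.6357 m^3/s


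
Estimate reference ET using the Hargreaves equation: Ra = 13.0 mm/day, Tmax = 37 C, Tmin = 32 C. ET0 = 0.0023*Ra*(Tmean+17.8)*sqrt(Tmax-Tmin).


Tmean = (Tmax + Tmin)/2 = (37 + 32)/2 = 34.5
ET0 = 0.0023 * 13.0 * (34.5 + 17.8) * sqrt(37 - 32)
ET0 = 0.0023 * 13.0 * 52.3 * 2.236068

3.4967 mm/day


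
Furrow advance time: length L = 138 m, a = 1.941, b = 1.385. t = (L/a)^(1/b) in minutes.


t = (L/a)^(1/b)
t = (138/1.941)^(1/1.385)
t = 71.097372^(1/1.385)

21.7309 min


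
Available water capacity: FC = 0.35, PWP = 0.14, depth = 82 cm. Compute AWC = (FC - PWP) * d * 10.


AWC = (FC - PWP) * d * 10
AWC = (0.35 - 0.14) * 82 * 10
AWC = 0.2100 * 82 * 10

172.2000 mm


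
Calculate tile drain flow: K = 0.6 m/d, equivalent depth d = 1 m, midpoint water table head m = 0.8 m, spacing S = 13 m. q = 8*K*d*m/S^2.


q = 8*K*d*m/S^2
q = 8*0.6*1*0.8/13^2
q = 3.8400 / 169

0.0227 m/d


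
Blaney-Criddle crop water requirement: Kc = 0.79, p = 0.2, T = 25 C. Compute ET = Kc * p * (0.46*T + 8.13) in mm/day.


ET = Kc * p * (0.46*T + 8.13)
ET = 0.79 * 0.2 * (0.46*25 + 8.13)
ET = 0.79 * 0.2 * 19.6300

3.1015 mm/day


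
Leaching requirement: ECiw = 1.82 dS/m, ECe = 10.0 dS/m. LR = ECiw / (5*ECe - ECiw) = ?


LR = ECiw / (5*ECe - ECiw)
LR = 1.82 / (5*10.0 - 1.82)
LR = 1.82 / 48.1800

0.0378


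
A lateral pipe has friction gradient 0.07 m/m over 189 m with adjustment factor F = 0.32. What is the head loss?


hf = J * L * F = 0.07 * 189 * 0.32 = 4.2336 m

4.2336 m


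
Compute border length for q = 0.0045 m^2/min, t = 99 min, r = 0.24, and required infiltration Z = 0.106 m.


L = q*t/((1+r)*Z)
L = 0.0045*99/((1+0.24)*0.106)
L = 0.4455/0.13144

3.3894 m


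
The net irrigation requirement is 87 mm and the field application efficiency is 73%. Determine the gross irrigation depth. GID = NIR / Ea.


Ea = 73% = 0.73
GID = NIR / Ea = 87 / 0.73 = 119.1781 mm

119.1781 mm


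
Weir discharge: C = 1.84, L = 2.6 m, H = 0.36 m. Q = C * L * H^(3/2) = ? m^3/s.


Q = C * L * H^(3/2) = 1.84 * 2.6 * 0.36^1.5 = 1.84 * 2.6 * 0.216000

1.0333 m^3/s


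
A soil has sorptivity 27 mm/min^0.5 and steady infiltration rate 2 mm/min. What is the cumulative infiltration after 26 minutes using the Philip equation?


F = S*sqrt(t) + A*t
F = 27*sqrt(26) + 2*26
F = 27*5.099020 + 52

189.6735 mm


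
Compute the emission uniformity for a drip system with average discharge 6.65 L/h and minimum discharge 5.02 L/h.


EU = (q_min/q_avg)*100 = (5.02/6.65)*100 = 75.4887%

75.4887 %


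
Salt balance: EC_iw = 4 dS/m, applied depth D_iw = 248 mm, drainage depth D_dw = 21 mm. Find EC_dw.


EC_dw = EC_iw * D_iw / D_dw
EC_dw = 4 * 248 / 21
EC_dw = 992 / 21

47.2381 dS/m


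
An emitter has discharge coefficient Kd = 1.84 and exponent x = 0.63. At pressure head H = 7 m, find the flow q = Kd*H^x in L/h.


q = Kd * H^x = 1.84 * 7^0.63 = 1.84 * 3.407311

6.2695 L/h


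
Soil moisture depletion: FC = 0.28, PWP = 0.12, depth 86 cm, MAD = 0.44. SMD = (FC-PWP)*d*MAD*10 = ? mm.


SMD = (FC - PWP) * d * MAD * 10
SMD = (0.28 - 0.12) * 86 * 0.44 * 10
SMD = 0.1600 * 86 * 0.44 * 10

60.5440 mm


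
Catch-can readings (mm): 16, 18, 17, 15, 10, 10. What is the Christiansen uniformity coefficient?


mean = 14.333333 mm
MAD = 2.888889 mm
CU = (1 - 2.888889/14.333333)*100

79.8450 %


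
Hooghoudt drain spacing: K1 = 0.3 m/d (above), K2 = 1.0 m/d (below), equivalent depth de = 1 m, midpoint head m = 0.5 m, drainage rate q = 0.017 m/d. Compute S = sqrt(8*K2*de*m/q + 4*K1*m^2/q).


S^2 = 8*K2*de*m/q + 4*K1*m^2/q
S^2 = 8*1.0*1*0.5/0.017 + 4*0.3*0.5^2/0.017
S = sqrt(252.9412)

15.9041 m


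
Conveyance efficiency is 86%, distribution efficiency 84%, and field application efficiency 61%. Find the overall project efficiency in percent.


Ec = 0.86, Eb = 0.84, Ea = 0.61
E = 0.86 * 0.84 * 0.61 * 100 = 44.0664%

44.0664 %


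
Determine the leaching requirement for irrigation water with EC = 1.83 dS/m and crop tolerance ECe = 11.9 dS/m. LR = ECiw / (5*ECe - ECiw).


LR = ECiw / (5*ECe - ECiw)
LR = 1.83 / (5*11.9 - 1.83)
LR = 1.83 / 57.6700

0.0317


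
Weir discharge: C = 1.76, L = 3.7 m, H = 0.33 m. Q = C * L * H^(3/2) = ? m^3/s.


Q = C * L * H^(3/2) = 1.76 * 3.7 * 0.33^1.5 = 1.76 * 3.7 * 0.189571

1.2345 m^3/s


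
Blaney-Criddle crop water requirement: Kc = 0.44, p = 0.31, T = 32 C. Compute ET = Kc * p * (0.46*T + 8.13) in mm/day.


ET = Kc * p * (0.46*T + 8.13)
ET = 0.44 * 0.31 * (0.46*32 + 8.13)
ET = 0.44 * 0.31 * 22.8500

3.1167 mm/day


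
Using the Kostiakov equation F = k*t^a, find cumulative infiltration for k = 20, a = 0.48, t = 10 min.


F = k * t^a = 20 * 10^0.48
F = 20 * 3.019952

60.3990 mm


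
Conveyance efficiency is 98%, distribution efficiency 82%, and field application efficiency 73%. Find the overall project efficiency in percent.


Ec = 0.98, Eb = 0.82, Ea = 0.73
E = 0.98 * 0.82 * 0.73 * 100 = 58.6628%

58.6628 %


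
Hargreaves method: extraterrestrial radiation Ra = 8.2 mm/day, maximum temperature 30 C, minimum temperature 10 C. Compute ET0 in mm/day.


Tmean = (Tmax + Tmin)/2 = (30 + 10)/2 = 20.0
ET0 = 0.0023 * 8.2 * (20.0 + 17.8) * sqrt(30 - 10)
ET0 = 0.0023 * 8.2 * 37.8 * 4.472136

3.1882 mm/day


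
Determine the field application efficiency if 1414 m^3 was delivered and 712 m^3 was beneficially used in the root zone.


Ea = V_root / V_field * 100 = 712 / 1414 * 100 = 50.3536%

50.3536 %


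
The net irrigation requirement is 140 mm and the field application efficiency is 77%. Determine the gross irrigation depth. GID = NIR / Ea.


Ea = 77% = 0.77
GID = NIR / Ea = 140 / 0.77 = 181.8182 mm

181.8182 mm


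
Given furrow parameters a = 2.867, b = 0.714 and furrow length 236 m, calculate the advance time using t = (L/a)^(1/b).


t = (L/a)^(1/b)
t = (236/2.867)^(1/0.714)
t = 82.316010^(1/0.714)

481.6717 min


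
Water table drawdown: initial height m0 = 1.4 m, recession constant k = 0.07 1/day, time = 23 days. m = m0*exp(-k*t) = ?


m = m0 * exp(-k*t)
m = 1.4 * exp(-0.07 * 23)
m = 1.4 * exp(-1.6100)

0.2798 m


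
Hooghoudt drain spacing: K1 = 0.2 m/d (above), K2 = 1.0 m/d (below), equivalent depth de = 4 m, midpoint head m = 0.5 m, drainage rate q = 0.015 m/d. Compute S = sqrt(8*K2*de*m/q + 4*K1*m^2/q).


S^2 = 8*K2*de*m/q + 4*K1*m^2/q
S^2 = 8*1.0*4*0.5/0.015 + 4*0.2*0.5^2/0.015
S = sqrt(1080.0000)

32.8634 m


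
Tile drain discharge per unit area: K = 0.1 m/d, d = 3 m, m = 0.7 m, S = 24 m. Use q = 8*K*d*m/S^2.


q = 8*K*d*m/S^2
q = 8*0.1*3*0.7/24^2
q = 1.6800 / 576

0.0029 m/d


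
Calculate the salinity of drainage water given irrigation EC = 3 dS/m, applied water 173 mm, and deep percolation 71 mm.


EC_dw = EC_iw * D_iw / D_dw
EC_dw = 3 * 173 / 71
EC_dw = 519 / 71

7.3099 dS/m


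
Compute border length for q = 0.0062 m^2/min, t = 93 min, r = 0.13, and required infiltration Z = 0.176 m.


L = q*t/((1+r)*Z)
L = 0.0062*93/((1+0.13)*0.176)
L = 0.5766/0.19888

2.8992 m


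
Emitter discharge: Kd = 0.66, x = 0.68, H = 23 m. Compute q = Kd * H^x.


q = Kd * H^x = 0.66 * 23^0.68 = 0.66 * 8.432861

5.5657 L/h


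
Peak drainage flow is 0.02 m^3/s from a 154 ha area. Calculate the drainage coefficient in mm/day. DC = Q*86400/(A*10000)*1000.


DC = Q * 86400 / (A * 10000) * 1000
DC = 0.02 * 86400 / (154 * 10000) * 1000
DC = 1728000.0000 / 1540000

1.1221 mm/day


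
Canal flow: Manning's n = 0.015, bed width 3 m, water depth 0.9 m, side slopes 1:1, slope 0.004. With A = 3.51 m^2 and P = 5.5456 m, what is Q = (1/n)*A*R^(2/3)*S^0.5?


R = A/P = 3.51/5.5456 = 0.632934
Q = (1/0.015) * 3.51 * 0.632934^(2/3) * 0.004^0.5

10.9098 m^3/s


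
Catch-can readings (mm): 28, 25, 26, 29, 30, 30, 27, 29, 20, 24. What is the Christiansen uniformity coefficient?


mean = 26.800000 mm
MAD = 2.440000 mm
CU = (1 - 2.440000/26.800000)*100

90.8955 %


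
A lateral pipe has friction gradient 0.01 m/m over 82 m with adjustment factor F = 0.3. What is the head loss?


hf = J * L * F = 0.01 * 82 * 0.3 = 0.2460 m

0.2460 m


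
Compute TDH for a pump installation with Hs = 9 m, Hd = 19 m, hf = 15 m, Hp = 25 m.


TDH = Hs + Hd + hf + Hp = 9 + 19 + 15 + 25 = 68

68 m


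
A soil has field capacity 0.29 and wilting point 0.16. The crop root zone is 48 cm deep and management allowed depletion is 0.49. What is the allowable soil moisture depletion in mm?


SMD = (FC - PWP) * d * MAD * 10
SMD = (0.29 - 0.16) * 48 * 0.49 * 10
SMD = 0.1300 * 48 * 0.49 * 10

30.5760 mm


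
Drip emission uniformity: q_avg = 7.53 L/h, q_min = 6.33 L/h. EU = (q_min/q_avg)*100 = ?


EU = (q_min/q_avg)*100 = (6.33/7.53)*100 = 84.0637%

84.0637 %


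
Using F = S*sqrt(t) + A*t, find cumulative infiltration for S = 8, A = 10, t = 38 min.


F = S*sqrt(t) + A*t
F = 8*sqrt(38) + 10*38
F = 8*6.164414 + 380

429.3153 mm


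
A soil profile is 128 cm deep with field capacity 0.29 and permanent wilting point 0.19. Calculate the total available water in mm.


AWC = (FC - PWP) * d * 10
AWC = (0.29 - 0.19) * 128 * 10
AWC = 0.1000 * 128 * 10

128.0000 mm


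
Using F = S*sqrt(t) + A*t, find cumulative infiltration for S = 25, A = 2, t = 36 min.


F = S*sqrt(t) + A*t
F = 25*sqrt(36) + 2*36
F = 25*6.000000 + 72

222.0000 mm


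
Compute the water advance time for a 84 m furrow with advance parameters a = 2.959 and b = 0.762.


t = (L/a)^(1/b)
t = (84/2.959)^(1/0.762)
t = 28.387969^(1/0.762)

80.7236 min


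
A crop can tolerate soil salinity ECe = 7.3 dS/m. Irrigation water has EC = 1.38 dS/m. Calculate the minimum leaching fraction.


LR = ECiw / (5*ECe - ECiw)
LR = 1.38 / (5*7.3 - 1.38)
LR = 1.38 / 35.1200

0.0393


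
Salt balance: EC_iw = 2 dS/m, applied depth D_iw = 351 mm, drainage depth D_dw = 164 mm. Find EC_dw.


EC_dw = EC_iw * D_iw / D_dw
EC_dw = 2 * 351 / 164
EC_dw = 702 / 164

4.2805 dS/m


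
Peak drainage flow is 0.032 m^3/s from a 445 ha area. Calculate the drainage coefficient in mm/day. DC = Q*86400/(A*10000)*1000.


DC = Q * 86400 / (A * 10000) * 1000
DC = 0.032 * 86400 / (445 * 10000) * 1000
DC = 2764800.0000 / 4450000

0.6213 mm/day


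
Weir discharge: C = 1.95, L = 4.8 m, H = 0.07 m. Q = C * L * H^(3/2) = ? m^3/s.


Q = C * L * H^(3/2) = 1.95 * 4.8 * 0.07^1.5 = 1.95 * 4.8 * 0.018520

0.1733 m^3/s


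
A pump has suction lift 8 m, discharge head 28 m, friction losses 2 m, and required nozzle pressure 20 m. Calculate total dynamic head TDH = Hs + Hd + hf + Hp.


TDH = Hs + Hd + hf + Hp = 8 + 28 + 2 + 20 = 58

58 m


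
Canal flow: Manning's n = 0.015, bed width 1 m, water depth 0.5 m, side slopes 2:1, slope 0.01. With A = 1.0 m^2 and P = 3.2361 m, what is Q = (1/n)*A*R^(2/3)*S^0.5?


R = A/P = 1.0/3.2361 = 0.309014
Q = (1/0.015) * 1.0 * 0.309014^(2/3) * 0.01^0.5

3.0472 m^3/s


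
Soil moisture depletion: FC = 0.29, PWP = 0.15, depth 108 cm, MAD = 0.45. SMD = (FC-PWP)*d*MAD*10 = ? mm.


SMD = (FC - PWP) * d * MAD * 10
SMD = (0.29 - 0.15) * 108 * 0.45 * 10
SMD = 0.1400 * 108 * 0.45 * 10

68.0400 mm


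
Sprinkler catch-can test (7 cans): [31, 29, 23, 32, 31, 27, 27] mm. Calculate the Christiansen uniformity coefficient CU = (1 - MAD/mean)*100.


mean = 28.571429 mm
MAD = 2.489796 mm
CU = (1 - 2.489796/28.571429)*100

91.2857 %


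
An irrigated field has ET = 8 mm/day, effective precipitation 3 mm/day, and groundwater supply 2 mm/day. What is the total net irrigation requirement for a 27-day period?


Daily deficit = ET - Pe - GW = 8 - 3 - 2 = 3 mm/day
NIR = 3 * 27 = 81 mm

81.0000 mm


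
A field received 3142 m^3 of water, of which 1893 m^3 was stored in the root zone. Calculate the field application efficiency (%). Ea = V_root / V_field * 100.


Ea = V_root / V_field * 100 = 1893 / 3142 * 100 = 60.2482%

60.2482 %


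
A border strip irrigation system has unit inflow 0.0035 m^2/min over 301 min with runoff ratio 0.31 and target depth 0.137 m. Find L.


L = q*t/((1+r)*Z)
L = 0.0035*301/((1+0.31)*0.137)
L = 1.0535/0.17947

5.8701 m


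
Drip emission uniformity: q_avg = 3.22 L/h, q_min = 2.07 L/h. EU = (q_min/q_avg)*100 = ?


EU = (q_min/q_avg)*100 = (2.07/3.22)*100 = 64.2857%

64.2857 %


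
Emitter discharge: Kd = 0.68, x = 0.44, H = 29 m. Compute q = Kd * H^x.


q = Kd * H^x = 0.68 * 29^0.44 = 0.68 * 4.400025

2.9920 L/h


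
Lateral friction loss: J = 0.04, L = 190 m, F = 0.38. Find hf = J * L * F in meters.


hf = J * L * F = 0.04 * 190 * 0.38 = 2.8880 m

2.8880 m


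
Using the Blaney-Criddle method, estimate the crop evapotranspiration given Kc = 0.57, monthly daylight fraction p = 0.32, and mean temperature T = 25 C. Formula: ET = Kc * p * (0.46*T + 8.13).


ET = Kc * p * (0.46*T + 8.13)
ET = 0.57 * 0.32 * (0.46*25 + 8.13)
ET = 0.57 * 0.32 * 19.6300

3.5805 mm/day


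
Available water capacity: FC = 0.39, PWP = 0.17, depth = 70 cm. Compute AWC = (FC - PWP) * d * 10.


AWC = (FC - PWP) * d * 10
AWC = (0.39 - 0.17) * 70 * 10
AWC = 0.2200 * 70 * 10

154.0000 mm


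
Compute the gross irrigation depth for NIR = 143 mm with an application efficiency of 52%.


Ea = 52% = 0.52
GID = NIR / Ea = 143 / 0.52 = 275.0000 mm

275.0000 mm


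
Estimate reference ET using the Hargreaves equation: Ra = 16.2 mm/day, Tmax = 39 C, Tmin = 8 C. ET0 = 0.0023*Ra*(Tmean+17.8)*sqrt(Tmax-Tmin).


Tmean = (Tmax + Tmin)/2 = (39 + 8)/2 = 23.5
ET0 = 0.0023 * 16.2 * (23.5 + 17.8) * sqrt(39 - 8)
ET0 = 0.0023 * 16.2 * 41.3 * 5.567764

8.5679 mm/day


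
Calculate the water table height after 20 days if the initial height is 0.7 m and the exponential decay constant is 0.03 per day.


m = m0 * exp(-k*t)
m = 0.7 * exp(-0.03 * 20)
m = 0.7 * exp(-0.6000)

0.3842 m


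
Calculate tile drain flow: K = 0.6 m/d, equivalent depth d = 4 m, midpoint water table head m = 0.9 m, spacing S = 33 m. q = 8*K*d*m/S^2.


q = 8*K*d*m/S^2
q = 8*0.6*4*0.9/33^2
q = 17.2800 / 1089

0.0159 m/d


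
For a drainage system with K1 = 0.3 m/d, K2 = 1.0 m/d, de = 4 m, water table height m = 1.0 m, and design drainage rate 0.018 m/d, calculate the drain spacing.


S^2 = 8*K2*de*m/q + 4*K1*m^2/q
S^2 = 8*1.0*4*1.0/0.018 + 4*0.3*1.0^2/0.018
S = sqrt(1844.4444)

42.9470 m


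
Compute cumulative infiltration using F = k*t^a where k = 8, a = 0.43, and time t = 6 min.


F = k * t^a = 8 * 6^0.43
F = 8 * 2.160753

17.2860 mm


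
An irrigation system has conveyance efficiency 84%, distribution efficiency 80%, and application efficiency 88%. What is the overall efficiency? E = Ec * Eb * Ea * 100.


Ec = 0.84, Eb = 0.8, Ea = 0.88
E = 0.84 * 0.8 * 0.88 * 100 = 59.1360%

59.1360 %


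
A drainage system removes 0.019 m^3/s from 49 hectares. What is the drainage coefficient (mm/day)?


DC = Q * 86400 / (A * 10000) * 1000
DC = 0.019 * 86400 / (49 * 10000) * 1000
DC = 1641600.0000 / 490000

3.3502 mm/day


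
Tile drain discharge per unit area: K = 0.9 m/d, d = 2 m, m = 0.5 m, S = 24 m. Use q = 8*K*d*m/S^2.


q = 8*K*d*m/S^2
q = 8*0.9*2*0.5/24^2
q = 7.2000 / 576

0.0125 m/d


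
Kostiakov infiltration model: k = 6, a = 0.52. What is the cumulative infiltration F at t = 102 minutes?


F = k * t^a = 6 * 102^0.52
F = 6 * 11.078274

66.4696 mm


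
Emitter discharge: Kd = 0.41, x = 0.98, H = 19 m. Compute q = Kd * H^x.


q = Kd * H^x = 0.41 * 19^0.98 = 0.41 * 17.913421

7.3445 L/h


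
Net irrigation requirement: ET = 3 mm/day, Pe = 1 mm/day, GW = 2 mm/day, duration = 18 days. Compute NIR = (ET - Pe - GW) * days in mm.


Daily deficit = ET - Pe - GW = 3 - 1 - 2 = 0 mm/day
NIR = 0 * 18 = 0 mm

0 mm


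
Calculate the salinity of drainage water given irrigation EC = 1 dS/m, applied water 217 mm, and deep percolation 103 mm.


EC_dw = EC_iw * D_iw / D_dw
EC_dw = 1 * 217 / 103
EC_dw = 217 / 103

2.1068 dS/m


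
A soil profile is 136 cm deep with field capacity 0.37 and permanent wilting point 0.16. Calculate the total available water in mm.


AWC = (FC - PWP) * d * 10
AWC = (0.37 - 0.16) * 136 * 10
AWC = 0.2100 * 136 * 10

285.6000 mm


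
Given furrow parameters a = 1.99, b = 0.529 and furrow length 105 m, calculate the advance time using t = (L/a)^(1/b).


t = (L/a)^(1/b)
t = (105/1.99)^(1/0.529)
t = 52.763819^(1/0.529)

1802.3290 min


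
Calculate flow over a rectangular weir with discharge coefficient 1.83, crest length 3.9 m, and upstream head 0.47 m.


Q = C * L * H^(3/2) = 1.83 * 3.9 * 0.47^1.5 = 1.83 * 3.9 * 0.322216

2.2997 m^3/s


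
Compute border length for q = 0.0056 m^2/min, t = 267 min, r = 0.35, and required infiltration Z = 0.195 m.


L = q*t/((1+r)*Z)
L = 0.0056*267/((1+0.35)*0.195)
L = 1.4952/0.26325

5.6798 m


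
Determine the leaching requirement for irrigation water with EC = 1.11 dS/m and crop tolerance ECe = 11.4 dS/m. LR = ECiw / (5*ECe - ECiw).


LR = ECiw / (5*ECe - ECiw)
LR = 1.11 / (5*11.4 - 1.11)
LR = 1.11 / 55.8900

0.0199


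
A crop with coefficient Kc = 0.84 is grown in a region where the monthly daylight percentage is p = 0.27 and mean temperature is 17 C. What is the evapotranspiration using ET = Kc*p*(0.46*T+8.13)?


ET = Kc * p * (0.46*T + 8.13)
ET = 0.84 * 0.27 * (0.46*17 + 8.13)
ET = 0.84 * 0.27 * 15.9500

3.6175 mm/day


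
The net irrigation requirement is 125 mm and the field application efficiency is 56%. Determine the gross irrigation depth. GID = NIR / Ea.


Ea = 56% = 0.56
GID = NIR / Ea = 125 / 0.56 = 223.2143 mm

223.2143 mm


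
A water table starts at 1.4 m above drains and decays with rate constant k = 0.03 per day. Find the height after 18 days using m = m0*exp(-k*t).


m = m0 * exp(-k*t)
m = 1.4 * exp(-0.03 * 18)
m = 1.4 * exp(-0.5400)

0.8158 m


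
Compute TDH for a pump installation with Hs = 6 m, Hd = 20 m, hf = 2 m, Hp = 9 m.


TDH = Hs + Hd + hf + Hp = 6 + 20 + 2 + 9 = 37

37 m


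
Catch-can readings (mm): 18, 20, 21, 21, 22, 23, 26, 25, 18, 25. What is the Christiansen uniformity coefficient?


mean = 21.900000 mm
MAD = 2.300000 mm
CU = (1 - 2.300000/21.900000)*100

89.4977 %


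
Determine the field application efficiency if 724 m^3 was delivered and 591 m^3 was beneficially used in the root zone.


Ea = V_root / V_field * 100 = 591 / 724 * 100 = 81.6298%

81.6298 %


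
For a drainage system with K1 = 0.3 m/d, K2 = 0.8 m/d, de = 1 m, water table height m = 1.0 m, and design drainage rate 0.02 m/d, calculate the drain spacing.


S^2 = 8*K2*de*m/q + 4*K1*m^2/q
S^2 = 8*0.8*1*1.0/0.02 + 4*0.3*1.0^2/0.02
S = sqrt(380.0000)

19.4936 m


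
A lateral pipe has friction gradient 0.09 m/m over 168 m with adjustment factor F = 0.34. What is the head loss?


hf = J * L * F = 0.09 * 168 * 0.34 = 5.1408 m

5.1408 m


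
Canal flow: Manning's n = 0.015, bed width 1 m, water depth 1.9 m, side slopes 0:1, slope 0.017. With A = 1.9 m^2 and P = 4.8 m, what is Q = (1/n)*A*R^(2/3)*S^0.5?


R = A/P = 1.9/4.8 = 0.395833
Q = (1/0.015) * 1.9 * 0.395833^(2/3) * 0.017^0.5

8.9035 m^3/s


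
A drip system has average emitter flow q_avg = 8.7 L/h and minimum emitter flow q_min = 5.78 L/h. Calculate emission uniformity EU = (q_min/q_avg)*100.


EU = (q_min/q_avg)*100 = (5.78/8.7)*100 = 66.4368%

66.4368 %


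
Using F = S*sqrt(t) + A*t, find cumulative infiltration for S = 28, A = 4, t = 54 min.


F = S*sqrt(t) + A*t
F = 28*sqrt(54) + 4*54
F = 28*7.348469 + 216

421.7571 mm


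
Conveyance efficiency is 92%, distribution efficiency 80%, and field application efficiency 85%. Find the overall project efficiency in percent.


Ec = 0.92, Eb = 0.8, Ea = 0.85
E = 0.92 * 0.8 * 0.85 * 100 = 62.5600%

62.5600 %


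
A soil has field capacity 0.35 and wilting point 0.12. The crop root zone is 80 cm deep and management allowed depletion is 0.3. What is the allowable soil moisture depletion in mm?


SMD = (FC - PWP) * d * MAD * 10
SMD = (0.35 - 0.12) * 80 * 0.3 * 10
SMD = 0.2300 * 80 * 0.3 * 10

55.2000 mm


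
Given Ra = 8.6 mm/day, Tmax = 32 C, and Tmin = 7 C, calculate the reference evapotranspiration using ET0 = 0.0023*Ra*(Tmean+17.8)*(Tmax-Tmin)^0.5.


Tmean = (Tmax + Tmin)/2 = (32 + 7)/2 = 19.5
ET0 = 0.0023 * 8.6 * (19.5 + 17.8) * sqrt(32 - 7)
ET0 = 0.0023 * 8.6 * 37.3 * 5.000000

3.6890 mm/day


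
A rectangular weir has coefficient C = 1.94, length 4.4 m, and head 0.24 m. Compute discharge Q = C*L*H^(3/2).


Q = C * L * H^(3/2) = 1.94 * 4.4 * 0.24^1.5 = 1.94 * 4.4 * 0.117576

1.0036 m^3/s


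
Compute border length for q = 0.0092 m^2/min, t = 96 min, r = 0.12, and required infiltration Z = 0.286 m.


L = q*t/((1+r)*Z)
L = 0.0092*96/((1+0.12)*0.286)
L = 0.8832/0.32032

2.7572 m


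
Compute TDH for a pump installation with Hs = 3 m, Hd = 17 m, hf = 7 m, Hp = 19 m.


TDH = Hs + Hd + hf + Hp = 3 + 17 + 7 + 19 = 46

46 m


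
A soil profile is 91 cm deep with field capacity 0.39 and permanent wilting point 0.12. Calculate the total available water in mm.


AWC = (FC - PWP) * d * 10
AWC = (0.39 - 0.12) * 91 * 10
AWC = 0.2700 * 91 * 10

245.7000 mm


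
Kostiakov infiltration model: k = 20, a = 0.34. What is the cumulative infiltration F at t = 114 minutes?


F = k * t^a = 20 * 114^0.34
F = 20 * 5.004350

100.0870 mm


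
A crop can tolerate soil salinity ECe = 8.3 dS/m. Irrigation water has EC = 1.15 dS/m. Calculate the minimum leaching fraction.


LR = ECiw / (5*ECe - ECiw)
LR = 1.15 / (5*8.3 - 1.15)
LR = 1.15 / 40.3500

0.0285


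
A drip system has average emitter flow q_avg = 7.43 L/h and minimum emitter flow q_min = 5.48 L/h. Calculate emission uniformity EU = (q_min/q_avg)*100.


EU = (q_min/q_avg)*100 = (5.48/7.43)*100 = 73.7550%

73.7550 %


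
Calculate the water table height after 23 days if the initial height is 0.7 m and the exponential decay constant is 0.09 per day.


m = m0 * exp(-k*t)
m = 0.7 * exp(-0.09 * 23)
m = 0.7 * exp(-2.0700)

0.0883 m


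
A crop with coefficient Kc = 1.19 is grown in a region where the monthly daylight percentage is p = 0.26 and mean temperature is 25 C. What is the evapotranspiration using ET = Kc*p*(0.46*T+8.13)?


ET = Kc * p * (0.46*T + 8.13)
ET = 1.19 * 0.26 * (0.46*25 + 8.13)
ET = 1.19 * 0.26 * 19.6300

6.0735 mm/day


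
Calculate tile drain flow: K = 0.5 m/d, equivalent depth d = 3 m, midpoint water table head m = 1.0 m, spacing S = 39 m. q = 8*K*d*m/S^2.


q = 8*K*d*m/S^2
q = 8*0.5*3*1.0/39^2
q = 12.0000 / 1521

0.0079 m/d


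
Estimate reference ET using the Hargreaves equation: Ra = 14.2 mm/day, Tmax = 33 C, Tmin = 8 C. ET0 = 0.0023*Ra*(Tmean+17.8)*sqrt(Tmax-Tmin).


Tmean = (Tmax + Tmin)/2 = (33 + 8)/2 = 20.5
ET0 = 0.0023 * 14.2 * (20.5 + 17.8) * sqrt(33 - 8)
ET0 = 0.0023 * 14.2 * 38.3 * 5.000000

6.2544 mm/day


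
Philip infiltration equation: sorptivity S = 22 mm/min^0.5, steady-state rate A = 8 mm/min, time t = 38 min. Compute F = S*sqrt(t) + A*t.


F = S*sqrt(t) + A*t
F = 22*sqrt(38) + 8*38
F = 22*6.164414 + 304

439.6171 mm


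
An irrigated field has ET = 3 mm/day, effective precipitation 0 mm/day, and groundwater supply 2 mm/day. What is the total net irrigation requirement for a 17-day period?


Daily deficit = ET - Pe - GW = 3 - 0 - 2 = 1 mm/day
NIR = 1 * 17 = 17 mm

17.0000 mm


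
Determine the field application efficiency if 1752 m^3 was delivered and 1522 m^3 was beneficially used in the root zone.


Ea = V_root / V_field * 100 = 1522 / 1752 * 100 = 86.8721%

86.8721 %


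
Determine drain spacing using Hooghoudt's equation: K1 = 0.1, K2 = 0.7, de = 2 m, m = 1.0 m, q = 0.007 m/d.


S^2 = 8*K2*de*m/q + 4*K1*m^2/q
S^2 = 8*0.7*2*1.0/0.007 + 4*0.1*1.0^2/0.007
S = sqrt(1657.1429)

40.7080 m


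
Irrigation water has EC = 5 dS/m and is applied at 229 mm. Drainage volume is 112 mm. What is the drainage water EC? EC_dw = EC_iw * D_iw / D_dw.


EC_dw = EC_iw * D_iw / D_dw
EC_dw = 5 * 229 / 112
EC_dw = 1145 / 112

10.2232 dS/m


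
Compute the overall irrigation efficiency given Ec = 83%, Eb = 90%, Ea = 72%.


Ec = 0.83, Eb = 0.9, Ea = 0.72
E = 0.83 * 0.9 * 0.72 * 100 = 53.7840%

53.7840 %


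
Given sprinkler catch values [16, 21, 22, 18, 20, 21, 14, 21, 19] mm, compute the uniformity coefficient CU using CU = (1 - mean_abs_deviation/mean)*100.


mean = 19.111111 mm
MAD = 2.098765 mm
CU = (1 - 2.098765/19.111111)*100

89.0181 %


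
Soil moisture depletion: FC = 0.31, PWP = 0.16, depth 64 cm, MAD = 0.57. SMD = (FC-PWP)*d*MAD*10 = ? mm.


SMD = (FC - PWP) * d * MAD * 10
SMD = (0.31 - 0.16) * 64 * 0.57 * 10
SMD = 0.1500 * 64 * 0.57 * 10

54.7200 mm


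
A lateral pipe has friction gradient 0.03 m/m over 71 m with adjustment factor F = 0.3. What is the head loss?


hf = J * L * F = 0.03 * 71 * 0.3 = 0.6390 m

0.6390 m


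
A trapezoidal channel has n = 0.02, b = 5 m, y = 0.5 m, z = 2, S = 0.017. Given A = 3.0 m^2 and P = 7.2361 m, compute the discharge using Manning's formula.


R = A/P = 3.0/7.2361 = 0.414588
Q = (1/0.02) * 3.0 * 0.414588^(2/3) * 0.017^0.5

10.8741 m^3/s


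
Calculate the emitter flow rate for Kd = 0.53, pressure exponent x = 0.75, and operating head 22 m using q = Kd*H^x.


q = Kd * H^x = 0.53 * 22^0.75 = 0.53 * 10.158206

5.3838 L/h


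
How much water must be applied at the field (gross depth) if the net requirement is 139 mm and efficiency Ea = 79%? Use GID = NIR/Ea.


Ea = 79% = 0.79
GID = NIR / Ea = 139 / 0.79 = 175.9494 mm

175.9494 mm


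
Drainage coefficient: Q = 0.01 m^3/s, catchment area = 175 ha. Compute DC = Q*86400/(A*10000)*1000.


DC = Q * 86400 / (A * 10000) * 1000
DC = 0.01 * 86400 / (175 * 10000) * 1000
DC = 864000.0000 / 1750000

0.4937 mm/day


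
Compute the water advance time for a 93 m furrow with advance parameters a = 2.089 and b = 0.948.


t = (L/a)^(1/b)
t = (93/2.089)^(1/0.948)
t = 44.518909^(1/0.948)

54.8240 min


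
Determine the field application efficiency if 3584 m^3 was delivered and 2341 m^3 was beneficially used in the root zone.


Ea = V_root / V_field * 100 = 2341 / 3584 * 100 = 65.3181%

65.3181 %


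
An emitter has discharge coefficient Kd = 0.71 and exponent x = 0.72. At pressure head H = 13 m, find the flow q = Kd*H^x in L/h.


q = Kd * H^x = 0.71 * 13^0.72 = 0.71 * 6.339269

4.5009 L/h


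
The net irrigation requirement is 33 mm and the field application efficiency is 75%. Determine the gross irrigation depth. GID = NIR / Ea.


Ea = 75% = 0.75
GID = NIR / Ea = 33 / 0.75 = 44.0000 mm

44.0000 mm


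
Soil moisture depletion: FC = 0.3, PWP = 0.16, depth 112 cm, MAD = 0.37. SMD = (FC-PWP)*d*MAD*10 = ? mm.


SMD = (FC - PWP) * d * MAD * 10
SMD = (0.3 - 0.16) * 112 * 0.37 * 10
SMD = 0.1400 * 112 * 0.37 * 10

58.0160 mm


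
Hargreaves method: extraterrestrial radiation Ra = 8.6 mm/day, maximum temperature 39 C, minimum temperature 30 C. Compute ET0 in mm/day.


Tmean = (Tmax + Tmin)/2 = (39 + 30)/2 = 34.5
ET0 = 0.0023 * 8.6 * (34.5 + 17.8) * sqrt(39 - 30)
ET0 = 0.0023 * 8.6 * 52.3 * 3.000000

3.1035 mm/day


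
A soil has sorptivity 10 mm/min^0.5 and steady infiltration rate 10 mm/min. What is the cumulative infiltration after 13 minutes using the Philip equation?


F = S*sqrt(t) + A*t
F = 10*sqrt(13) + 10*13
F = 10*3.605551 + 130

166.0555 mm


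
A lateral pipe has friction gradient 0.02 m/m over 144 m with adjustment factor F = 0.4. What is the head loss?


hf = J * L * F = 0.02 * 144 * 0.4 = 1.1520 m

1.1520 m


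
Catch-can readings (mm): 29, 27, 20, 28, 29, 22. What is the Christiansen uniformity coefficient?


mean = 25.833333 mm
MAD = 3.222222 mm
CU = (1 - 3.222222/25.833333)*100

87.5269 %


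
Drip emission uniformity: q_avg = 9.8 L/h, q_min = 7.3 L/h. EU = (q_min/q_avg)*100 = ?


EU = (q_min/q_avg)*100 = (7.3/9.8)*100 = 74.4898%

74.4898 %


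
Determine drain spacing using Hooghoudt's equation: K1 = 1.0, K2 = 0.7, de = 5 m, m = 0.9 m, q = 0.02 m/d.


S^2 = 8*K2*de*m/q + 4*K1*m^2/q
S^2 = 8*0.7*5*0.9/0.02 + 4*1.0*0.9^2/0.02
S = sqrt(1422.0000)

37.7094 m


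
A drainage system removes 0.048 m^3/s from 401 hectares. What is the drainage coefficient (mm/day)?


DC = Q * 86400 / (A * 10000) * 1000
DC = 0.048 * 86400 / (401 * 10000) * 1000
DC = 4147200.0000 / 4010000

1.0342 mm/day


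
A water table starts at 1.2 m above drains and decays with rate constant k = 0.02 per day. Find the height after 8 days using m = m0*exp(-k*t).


m = m0 * exp(-k*t)
m = 1.2 * exp(-0.02 * 8)
m = 1.2 * exp(-0.1600)

1.0226 m


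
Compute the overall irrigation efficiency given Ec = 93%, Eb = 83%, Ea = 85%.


Ec = 0.93, Eb = 0.83, Ea = 0.85
E = 0.93 * 0.83 * 0.85 * 100 = 65.6115%

65.6115 %


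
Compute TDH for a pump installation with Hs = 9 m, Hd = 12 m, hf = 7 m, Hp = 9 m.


TDH = Hs + Hd + hf + Hp = 9 + 12 + 7 + 9 = 37

37 m


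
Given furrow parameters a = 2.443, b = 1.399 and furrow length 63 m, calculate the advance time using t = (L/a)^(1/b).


t = (L/a)^(1/b)
t = (63/2.443)^(1/1.399)
t = 25.787966^(1/1.399)

10.2065 min


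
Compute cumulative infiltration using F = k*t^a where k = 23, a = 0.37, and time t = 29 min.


F = k * t^a = 23 * 29^0.37
F = 23 * 3.476060

79.9494 mm


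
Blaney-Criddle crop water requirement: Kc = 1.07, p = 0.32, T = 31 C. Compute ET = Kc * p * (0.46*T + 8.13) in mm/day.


ET = Kc * p * (0.46*T + 8.13)
ET = 1.07 * 0.32 * (0.46*31 + 8.13)
ET = 1.07 * 0.32 * 22.3900

7.6663 mm/day


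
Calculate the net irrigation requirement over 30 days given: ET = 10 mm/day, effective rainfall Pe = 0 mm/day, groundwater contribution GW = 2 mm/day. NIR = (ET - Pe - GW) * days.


Daily deficit = ET - Pe - GW = 10 - 0 - 2 = 8 mm/day
NIR = 8 * 30 = 240 mm

240.0000 mm


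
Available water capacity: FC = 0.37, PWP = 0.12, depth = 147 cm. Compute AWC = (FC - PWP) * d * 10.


AWC = (FC - PWP) * d * 10
AWC = (0.37 - 0.12) * 147 * 10
AWC = 0.2500 * 147 * 10

367.5000 mm


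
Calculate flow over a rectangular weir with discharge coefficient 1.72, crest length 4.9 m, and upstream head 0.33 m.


Q = C * L * H^(3/2) = 1.72 * 4.9 * 0.33^1.5 = 1.72 * 4.9 * 0.189571

1.5977 m^3/s


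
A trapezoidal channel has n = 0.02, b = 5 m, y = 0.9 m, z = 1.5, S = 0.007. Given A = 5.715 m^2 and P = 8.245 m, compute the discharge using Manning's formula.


R = A/P = 5.715/8.245 = 0.693147
Q = (1/0.02) * 5.715 * 0.693147^(2/3) * 0.007^0.5

18.7249 m^3/s


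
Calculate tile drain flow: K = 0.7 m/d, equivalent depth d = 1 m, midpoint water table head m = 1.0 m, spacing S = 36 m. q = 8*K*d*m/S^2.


q = 8*K*d*m/S^2
q = 8*0.7*1*1.0/36^2
q = 5.6000 / 1296

0.0043 m/d


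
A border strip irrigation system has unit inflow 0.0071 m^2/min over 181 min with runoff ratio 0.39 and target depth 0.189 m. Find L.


L = q*t/((1+r)*Z)
L = 0.0071*181/((1+0.39)*0.189)
L = 1.2851/0.26271

4.8917 m


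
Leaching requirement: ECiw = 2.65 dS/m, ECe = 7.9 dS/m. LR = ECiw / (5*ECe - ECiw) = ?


LR = ECiw / (5*ECe - ECiw)
LR = 2.65 / (5*7.9 - 2.65)
LR = 2.65 / 36.8500

0.0719


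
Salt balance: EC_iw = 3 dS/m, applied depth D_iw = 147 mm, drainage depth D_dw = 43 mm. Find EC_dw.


EC_dw = EC_iw * D_iw / D_dw
EC_dw = 3 * 147 / 43
EC_dw = 441 / 43

10.2558 dS/m


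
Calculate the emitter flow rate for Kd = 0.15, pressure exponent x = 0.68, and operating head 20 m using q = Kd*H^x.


q = Kd * H^x = 0.15 * 20^0.68 = 0.15 * 7.668323

1.1502 L/h


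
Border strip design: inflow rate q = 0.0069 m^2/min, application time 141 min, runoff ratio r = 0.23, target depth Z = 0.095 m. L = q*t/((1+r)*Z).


L = q*t/((1+r)*Z)
L = 0.0069*141/((1+0.23)*0.095)
L = 0.9729/0.11685

8.3261 m


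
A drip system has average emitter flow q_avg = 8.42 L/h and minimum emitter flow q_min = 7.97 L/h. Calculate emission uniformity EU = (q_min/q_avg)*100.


EU = (q_min/q_avg)*100 = (7.97/8.42)*100 = 94.6556%

94.6556 %


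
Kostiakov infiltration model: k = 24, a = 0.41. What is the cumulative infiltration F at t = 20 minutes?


F = k * t^a = 24 * 20^0.41
F = 24 * 3.415248

81.9660 mm


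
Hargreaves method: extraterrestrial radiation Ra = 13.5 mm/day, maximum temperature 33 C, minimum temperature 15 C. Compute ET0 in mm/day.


Tmean = (Tmax + Tmin)/2 = (33 + 15)/2 = 24.0
ET0 = 0.0023 * 13.5 * (24.0 + 17.8) * sqrt(33 - 15)
ET0 = 0.0023 * 13.5 * 41.8 * 4.242641

5.5065 mm/day


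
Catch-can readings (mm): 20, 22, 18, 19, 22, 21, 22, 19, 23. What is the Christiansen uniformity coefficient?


mean = 20.666667 mm
MAD = 1.481481 mm
CU = (1 - 1.481481/20.666667)*100

92.8315 %


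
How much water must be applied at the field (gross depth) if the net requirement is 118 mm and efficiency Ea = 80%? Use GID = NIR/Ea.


Ea = 80% = 0.8
GID = NIR / Ea = 118 / 0.8 = 147.5000 mm

147.5000 mm


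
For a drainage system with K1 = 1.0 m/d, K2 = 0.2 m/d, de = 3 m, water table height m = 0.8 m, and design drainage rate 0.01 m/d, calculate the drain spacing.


S^2 = 8*K2*de*m/q + 4*K1*m^2/q
S^2 = 8*0.2*3*0.8/0.01 + 4*1.0*0.8^2/0.01
S = sqrt(640.0000)

25.2982 m


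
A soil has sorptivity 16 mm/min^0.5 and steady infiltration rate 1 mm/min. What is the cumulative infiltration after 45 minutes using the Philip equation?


F = S*sqrt(t) + A*t
F = 16*sqrt(45) + 1*45
F = 16*6.708204 + 45

152.3313 mm


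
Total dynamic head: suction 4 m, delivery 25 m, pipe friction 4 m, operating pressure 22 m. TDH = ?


TDH = Hs + Hd + hf + Hp = 4 + 25 + 4 + 22 = 55

55 m


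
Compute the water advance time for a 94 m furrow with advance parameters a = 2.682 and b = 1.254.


t = (L/a)^(1/b)
t = (94/2.682)^(1/1.254)
t = 35.048471^(1/1.254)

17.0527 min


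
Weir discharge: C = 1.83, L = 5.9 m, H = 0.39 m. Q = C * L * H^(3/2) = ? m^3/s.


Q = C * L * H^(3/2) = 1.83 * 5.9 * 0.39^1.5 = 1.83 * 5.9 * 0.243555

2.6297 m^3/s


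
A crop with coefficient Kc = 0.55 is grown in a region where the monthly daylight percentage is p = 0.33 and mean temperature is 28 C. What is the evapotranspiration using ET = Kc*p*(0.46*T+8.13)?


ET = Kc * p * (0.46*T + 8.13)
ET = 0.55 * 0.33 * (0.46*28 + 8.13)
ET = 0.55 * 0.33 * 21.0100

3.8133 mm/day


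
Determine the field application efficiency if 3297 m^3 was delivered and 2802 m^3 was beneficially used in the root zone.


Ea = V_root / V_field * 100 = 2802 / 3297 * 100 = 84.9864%

84.9864 %


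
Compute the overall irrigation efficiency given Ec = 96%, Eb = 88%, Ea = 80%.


Ec = 0.96, Eb = 0.88, Ea = 0.8
E = 0.96 * 0.88 * 0.8 * 100 = 67.5840%

67.5840 %


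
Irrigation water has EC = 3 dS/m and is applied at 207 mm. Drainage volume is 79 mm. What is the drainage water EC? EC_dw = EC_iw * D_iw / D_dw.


EC_dw = EC_iw * D_iw / D_dw
EC_dw = 3 * 207 / 79
EC_dw = 621 / 79

7.8608 dS/m


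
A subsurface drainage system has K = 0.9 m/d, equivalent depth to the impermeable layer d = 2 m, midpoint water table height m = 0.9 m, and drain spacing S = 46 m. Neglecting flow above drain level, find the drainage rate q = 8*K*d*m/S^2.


q = 8*K*d*m/S^2
q = 8*0.9*2*0.9/46^2
q = 12.9600 / 2116

0.0061 m/d


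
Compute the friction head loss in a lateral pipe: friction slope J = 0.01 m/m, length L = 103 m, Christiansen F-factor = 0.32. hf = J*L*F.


hf = J * L * F = 0.01 * 103 * 0.32 = 0.3296 m

0.3296 m


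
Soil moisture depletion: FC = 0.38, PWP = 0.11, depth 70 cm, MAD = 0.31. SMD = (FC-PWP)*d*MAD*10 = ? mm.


SMD = (FC - PWP) * d * MAD * 10
SMD = (0.38 - 0.11) * 70 * 0.31 * 10
SMD = 0.2700 * 70 * 0.31 * 10

58.5900 mm


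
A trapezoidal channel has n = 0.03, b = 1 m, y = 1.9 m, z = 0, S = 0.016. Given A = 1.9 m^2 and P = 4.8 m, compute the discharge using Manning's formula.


R = A/P = 1.9/4.8 = 0.395833
Q = (1/0.03) * 1.9 * 0.395833^(2/3) * 0.016^0.5

4.3188 m^3/s


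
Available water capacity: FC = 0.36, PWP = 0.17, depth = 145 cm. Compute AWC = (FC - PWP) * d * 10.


AWC = (FC - PWP) * d * 10
AWC = (0.36 - 0.17) * 145 * 10
AWC = 0.1900 * 145 * 10

275.5000 mm


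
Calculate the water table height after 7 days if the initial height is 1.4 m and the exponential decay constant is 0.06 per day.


m = m0 * exp(-k*t)
m = 1.4 * exp(-0.06 * 7)
m = 1.4 * exp(-0.4200)

0.9199 m


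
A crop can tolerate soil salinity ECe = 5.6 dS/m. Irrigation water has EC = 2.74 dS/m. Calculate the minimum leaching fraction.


LR = ECiw / (5*ECe - ECiw)
LR = 2.74 / (5*5.6 - 2.74)
LR = 2.74 / 25.2600

0.1085


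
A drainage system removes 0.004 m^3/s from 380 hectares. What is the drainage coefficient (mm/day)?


DC = Q * 86400 / (A * 10000) * 1000
DC = 0.004 * 86400 / (380 * 10000) * 1000
DC = 345600.0000 / 3800000

0.0909 mm/day


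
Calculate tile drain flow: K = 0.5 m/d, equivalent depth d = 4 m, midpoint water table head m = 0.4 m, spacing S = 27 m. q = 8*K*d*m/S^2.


q = 8*K*d*m/S^2
q = 8*0.5*4*0.4/27^2
q = 6.4000 / 729

0.0088 m/d


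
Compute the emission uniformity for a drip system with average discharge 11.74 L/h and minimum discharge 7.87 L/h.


EU = (q_min/q_avg)*100 = (7.87/11.74)*100 = 67.0358%

67.0358 %


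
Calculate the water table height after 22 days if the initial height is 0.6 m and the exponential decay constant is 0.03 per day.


m = m0 * exp(-k*t)
m = 0.6 * exp(-0.03 * 22)
m = 0.6 * exp(-0.6600)

0.3101 m


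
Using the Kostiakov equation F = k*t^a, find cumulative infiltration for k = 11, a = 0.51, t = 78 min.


F = k * t^a = 11 * 78^0.51
F = 11 * 9.225040

101.4754 mm


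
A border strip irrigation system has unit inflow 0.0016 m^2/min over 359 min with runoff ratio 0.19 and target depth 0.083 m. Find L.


L = q*t/((1+r)*Z)
L = 0.0016*359/((1+0.19)*0.083)
L = 0.5744/0.09877

5.8155 m


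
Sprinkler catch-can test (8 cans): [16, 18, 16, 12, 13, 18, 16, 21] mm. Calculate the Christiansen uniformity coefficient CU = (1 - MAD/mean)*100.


mean = 16.250000 mm
MAD = 2.062500 mm
CU = (1 - 2.062500/16.250000)*100

87.3077 %


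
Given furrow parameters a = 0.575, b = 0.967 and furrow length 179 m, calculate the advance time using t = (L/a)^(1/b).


t = (L/a)^(1/b)
t = (179/0.575)^(1/0.967)
t = 311.304348^(1/0.967)

378.6762 min


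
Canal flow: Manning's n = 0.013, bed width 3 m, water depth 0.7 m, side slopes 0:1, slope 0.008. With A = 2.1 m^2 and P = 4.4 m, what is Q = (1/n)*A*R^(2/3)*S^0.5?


R = A/P = 2.1/4.4 = 0.477273
Q = (1/0.013) * 2.1 * 0.477273^(2/3) * 0.008^0.5

8.8240 m^3/s
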